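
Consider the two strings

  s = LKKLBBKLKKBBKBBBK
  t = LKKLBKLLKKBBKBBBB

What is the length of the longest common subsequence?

15

Taking L at s[1]=t[1], K at s[2]=t[2], K at s[3]=t[3], L at s[4]=t[4], B at s[6]=t[5], K at s[7]=t[6], L at s[8]=t[8], K at s[9]=t[9], K at s[10]=t[10], B at s[11]=t[11], B at s[12]=t[12], K at s[13]=t[13], B at s[14]=t[15], B at s[15]=t[16], B at s[16]=t[17] gives a common subsequence of length 15. Since dp[17][17] = 15, nothing longer is possible.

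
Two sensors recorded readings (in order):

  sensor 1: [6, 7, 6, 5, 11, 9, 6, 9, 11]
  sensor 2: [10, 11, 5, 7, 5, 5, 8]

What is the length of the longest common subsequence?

2

Match 7 (sensor 1 #2, sensor 2 #4) → 5 (sensor 1 #4, sensor 2 #6) — 2 values in the same relative order in both. Since dp[9][7] = 2, nothing longer is possible.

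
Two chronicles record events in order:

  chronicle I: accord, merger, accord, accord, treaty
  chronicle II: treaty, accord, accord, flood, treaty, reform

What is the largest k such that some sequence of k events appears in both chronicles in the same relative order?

3

Pick accord at chronicle I[1]=chronicle II[2], accord at chronicle I[3]=chronicle II[3], treaty at chronicle I[5]=chronicle II[5]; all 3 events appear in both, in order. The LCS DP gives dp[5][6] = 3, so this is optimal.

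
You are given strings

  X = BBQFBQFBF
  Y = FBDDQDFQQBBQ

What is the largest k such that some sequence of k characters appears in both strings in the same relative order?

Pick B [1,2], Q [3,5], F [4,7], B [5,11], Q [6,12]; all 5 characters appear in both, in order, and the DP table's final entry dp[9][12] is also 5, so no common subsequence is longer.

5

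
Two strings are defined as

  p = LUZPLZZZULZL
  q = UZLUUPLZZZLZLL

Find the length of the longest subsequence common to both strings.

Taking L (p #1, q #3); then U (p #2, q #5); then P (p #4, q #6); then L (p #5, q #7); then Z (p #6, q #8); then Z (p #7, q #9); then Z (p #8, q #10); then L (p #10, q #11); then Z (p #11, q #12); then L (p #12, q #14) gives a common subsequence of length 10. dp[12][14] = 10 confirms this is the maximum.

10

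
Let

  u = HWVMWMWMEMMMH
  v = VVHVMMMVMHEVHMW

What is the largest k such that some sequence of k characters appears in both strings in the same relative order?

Match H [1,3]; then V [3,4]; then M [4,6]; then M [6,7]; then M [8,9]; then E [9,11]; then M [10,14] — 7 characters in the same relative order in both, and the DP table's final entry dp[13][15] is also 7, so no common subsequence is longer.

7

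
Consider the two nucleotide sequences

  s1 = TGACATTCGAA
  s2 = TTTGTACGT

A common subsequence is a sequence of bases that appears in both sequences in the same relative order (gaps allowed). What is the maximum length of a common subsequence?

5

One common subsequence of length 5: T at s1[1]=s2[3], then G at s1[2]=s2[4], then A at s1[3]=s2[6], then C at s1[4]=s2[7], then T at s1[7]=s2[9], and the DP table's final entry dp[11][9] is also 5, so no common subsequence is longer.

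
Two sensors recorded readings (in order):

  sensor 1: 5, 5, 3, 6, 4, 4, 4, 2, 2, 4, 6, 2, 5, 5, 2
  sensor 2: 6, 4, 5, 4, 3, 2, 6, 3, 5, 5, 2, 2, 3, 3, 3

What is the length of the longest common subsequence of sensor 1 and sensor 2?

Match 6 at sensor 1[4]=sensor 2[1], 4 at sensor 1[5]=sensor 2[2], 4 at sensor 1[6]=sensor 2[4], 2 at sensor 1[9]=sensor 2[6], 6 at sensor 1[11]=sensor 2[7], 5 at sensor 1[13]=sensor 2[9], 5 at sensor 1[14]=sensor 2[10], 2 at sensor 1[15]=sensor 2[12] — 8 values in the same relative order in both. dp[15][15] = 8 confirms this is the maximum.

8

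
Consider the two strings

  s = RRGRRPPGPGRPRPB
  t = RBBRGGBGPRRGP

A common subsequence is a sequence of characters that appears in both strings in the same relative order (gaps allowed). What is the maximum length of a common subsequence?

8

Pick R at s[1]=t[1], then R at s[2]=t[4], then G at s[3]=t[6], then G at s[8]=t[8], then P at s[9]=t[9], then R at s[11]=t[10], then R at s[13]=t[11], then P at s[14]=t[13]; all 8 characters appear in both, in order. Since dp[15][13] = 8, nothing longer is possible.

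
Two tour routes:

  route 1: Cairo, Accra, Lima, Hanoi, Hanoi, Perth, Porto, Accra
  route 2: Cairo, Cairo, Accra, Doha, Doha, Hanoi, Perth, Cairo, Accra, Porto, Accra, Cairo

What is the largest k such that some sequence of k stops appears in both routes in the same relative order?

6

One common subsequence of length 6: Cairo (route 1 #1, route 2 #2); then Accra (route 1 #2, route 2 #3); then Hanoi (route 1 #5, route 2 #6); then Perth (route 1 #6, route 2 #7); then Porto (route 1 #7, route 2 #10); then Accra (route 1 #8, route 2 #11). Since dp[8][12] = 6, nothing longer is possible.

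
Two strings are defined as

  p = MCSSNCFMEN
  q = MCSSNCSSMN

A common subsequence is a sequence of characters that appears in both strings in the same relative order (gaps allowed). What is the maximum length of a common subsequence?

8

Let dp[i][j] be the LCS length of the first i characters of p and the first j characters of q. dp[i][j] = dp[i-1][j-1]+1 when the i-th and j-th characters match, else max(dp[i-1][j], dp[i][j-1]).
    ·  M  C  S  S  N  C  S  S  M  N
 ·  0  0  0  0  0  0  0  0  0  0  0
 M  0  1  1  1  1  1  1  1  1  1  1
 C  0  1  2  2  2  2  2  2  2  2  2
 S  0  1  2  3  3  3  3  3  3  3  3
 S  0  1  2  3  4  4  4  4  4  4  4
 N  0  1  2  3  4  5  5  5  5  5  5
 C  0  1  2  3  4  5  6  6  6  6  6
 F  0  1  2  3  4  5  6  6  6  6  6
 M  0  1  2  3  4  5  6  6  6  7  7
 E  0  1  2  3  4  5  6  6  6  7  7
 N  0  1  2  3  4  5  6  6  6  7  8
dp[10][10] = 8. One LCS (by backtracking along matches): MCSSNCMN.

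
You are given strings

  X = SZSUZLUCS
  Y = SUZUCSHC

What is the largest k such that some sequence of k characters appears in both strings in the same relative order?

Taking S [3,1] → U [4,2] → Z [5,3] → U [7,4] → C [8,5] → S [9,6] gives a common subsequence of length 6. dp[9][8] = 6 confirms this is the maximum.

6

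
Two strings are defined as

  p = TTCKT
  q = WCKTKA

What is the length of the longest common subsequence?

3

Match C (p #3, q #2), K (p #4, q #3), T (p #5, q #4) — 3 characters in the same relative order in both. Since dp[5][6] = 3, nothing longer is possible.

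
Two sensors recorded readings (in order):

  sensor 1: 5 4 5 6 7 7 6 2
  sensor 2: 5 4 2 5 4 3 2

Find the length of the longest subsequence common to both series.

4

One common subsequence of length 4: 5 at sensor 1[1]=sensor 2[1], then 4 at sensor 1[2]=sensor 2[2], then 5 at sensor 1[3]=sensor 2[4], then 2 at sensor 1[8]=sensor 2[7]. The LCS DP gives dp[8][7] = 4, so this is optimal.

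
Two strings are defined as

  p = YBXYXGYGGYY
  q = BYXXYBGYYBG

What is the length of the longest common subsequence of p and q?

Taking Y (p #1, q #2); then X (p #3, q #3); then X (p #5, q #4); then Y (p #7, q #5); then G (p #9, q #7); then Y (p #10, q #8); then Y (p #11, q #9) gives a common subsequence of length 7. The LCS DP gives dp[11][11] = 7, so this is optimal.

7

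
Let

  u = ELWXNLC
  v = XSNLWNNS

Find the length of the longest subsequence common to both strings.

3

Let dp[i][j] be the LCS length of the first i characters of u and the first j characters of v. dp[i][j] = dp[i-1][j-1]+1 when the i-th and j-th characters match, else max(dp[i-1][j], dp[i][j-1]).
    ·  X  S  N  L  W  N  N  S
 ·  0  0  0  0  0  0  0  0  0
 E  0  0  0  0  0  0  0  0  0
 L  0  0  0  0  1  1  1  1  1
 W  0  0  0  0  1  2  2  2  2
 X  0  1  1  1  1  2  2  2  2
 N  0  1  1  2  2  2  3  3  3
 L  0  1  1  2  3  3  3  3  3
 C  0  1  1  2  3  3  3  3  3
dp[7][8] = 3. One LCS (by backtracking along matches): LWN.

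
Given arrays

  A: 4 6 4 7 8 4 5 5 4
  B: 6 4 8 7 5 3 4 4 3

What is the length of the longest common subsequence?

Let dp[i][j] be the LCS length of the first i values of A and the first j values of B. dp[i][j] = dp[i-1][j-1]+1 when the i-th and j-th values match, else max(dp[i-1][j], dp[i][j-1]).
    ·  6  4  8  7  5  3  4  4  3
 ·  0  0  0  0  0  0  0  0  0  0
 4  0  0  1  1  1  1  1  1  1  1
 6  0  1  1  1  1  1  1  1  1  1
 4  0  1  2  2  2  2  2  2  2  2
 7  0  1  2  2  3  3  3  3  3  3
 8  0  1  2  3  3  3  3  3  3  3
 4  0  1  2  3  3  3  3  4  4  4
 5  0  1  2  3  3  4  4  4  4  4
 5  0  1  2  3  3  4  4  4  4  4
 4  0  1  2  3  3  4  4  5  5  5
dp[9][9] = 5. One LCS (by backtracking along matches): 6, 4, 7, 4, 4.

5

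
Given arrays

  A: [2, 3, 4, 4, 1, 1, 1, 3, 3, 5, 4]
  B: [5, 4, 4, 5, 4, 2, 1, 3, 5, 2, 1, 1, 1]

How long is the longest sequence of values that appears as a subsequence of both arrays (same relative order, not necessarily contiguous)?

5

Let dp[i][j] be the LCS length of the first i values of A and the first j values of B. dp[i][j] = dp[i-1][j-1]+1 when the i-th and j-th values match, else max(dp[i-1][j], dp[i][j-1]).
    ·  5  4  4  5  4  2  1  3  5  2  1  1  1
 ·  0  0  0  0  0  0  0  0  0  0  0  0  0  0
 2  0  0  0  0  0  0  1  1  1  1  1  1  1  1
 3  0  0  0  0  0  0  1  1  2  2  2  2  2  2
 4  0  0  1  1  1  1  1  1  2  2  2  2  2  2
 4  0  0  1  2  2  2  2  2  2  2  2  2  2  2
 1  0  0  1  2  2  2  2  3  3  3  3  3  3  3
 1  0  0  1  2  2  2  2  3  3  3  3  4  4  4
 1  0  0  1  2  2  2  2  3  3  3  3  4  5  5
 3  0  0  1  2  2  2  2  3  4  4  4  4  5  5
 3  0  0  1  2  2  2  2  3  4  4  4  4  5  5
 5  0  1  1  2  3  3  3  3  4  5  5  5  5  5
 4  0  1  2  2  3  4  4  4  4  5  5  5  5  5
dp[11][13] = 5. One LCS (by backtracking along matches): 2, 3, 1, 1, 1.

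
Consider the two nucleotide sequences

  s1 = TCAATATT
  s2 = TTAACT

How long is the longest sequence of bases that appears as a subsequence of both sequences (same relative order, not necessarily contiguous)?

Match T at s1[1]=s2[2], A at s1[3]=s2[3], A at s1[4]=s2[4], T at s1[8]=s2[6] — 4 bases in the same relative order in both. Since dp[8][6] = 4, nothing longer is possible.

4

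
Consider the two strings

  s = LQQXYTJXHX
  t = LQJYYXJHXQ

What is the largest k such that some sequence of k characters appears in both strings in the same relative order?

6

Match L [1,1] → Q [2,2] → X [4,6] → J [7,7] → H [9,8] → X [10,9] — 6 characters in the same relative order in both, and the DP table's final entry dp[10][10] is also 6, so no common subsequence is longer.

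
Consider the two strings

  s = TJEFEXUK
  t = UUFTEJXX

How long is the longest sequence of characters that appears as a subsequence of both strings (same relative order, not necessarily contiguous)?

Let dp[i][j] be the LCS length of the first i characters of s and the first j characters of t. dp[i][j] = dp[i-1][j-1]+1 when the i-th and j-th characters match, else max(dp[i-1][j], dp[i][j-1]).
    ·  U  U  F  T  E  J  X  X
 ·  0  0  0  0  0  0  0  0  0
 T  0  0  0  0  1  1  1  1  1
 J  0  0  0  0  1  1  2  2  2
 E  0  0  0  0  1  2  2  2  2
 F  0  0  0  1  1  2  2  2  2
 E  0  0  0  1  1  2  2  2  2
 X  0  0  0  1  1  2  2  3  3
 U  0  1  1  1  1  2  2  3  3
 K  0  1  1  1  1  2  2  3  3
dp[8][8] = 3. One LCS (by backtracking along matches): TJX.

3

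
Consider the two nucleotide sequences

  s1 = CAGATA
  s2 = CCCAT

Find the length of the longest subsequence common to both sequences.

3

Pick C [1,3], then A [4,4], then T [5,5]; all 3 bases appear in both, in order, and the DP table's final entry dp[6][5] is also 3, so no common subsequence is longer.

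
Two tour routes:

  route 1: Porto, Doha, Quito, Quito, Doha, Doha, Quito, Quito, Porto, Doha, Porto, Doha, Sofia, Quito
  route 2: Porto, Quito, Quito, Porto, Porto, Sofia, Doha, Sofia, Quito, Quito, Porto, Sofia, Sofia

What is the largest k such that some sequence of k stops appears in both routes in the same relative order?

One common subsequence of length 8: Porto (route 1 #1, route 2 #1), Quito (route 1 #3, route 2 #2), Quito (route 1 #4, route 2 #3), Doha (route 1 #5, route 2 #7), Quito (route 1 #7, route 2 #9), Quito (route 1 #8, route 2 #10), Porto (route 1 #9, route 2 #11), Sofia (route 1 #13, route 2 #13). The LCS DP gives dp[14][13] = 8, so this is optimal.

8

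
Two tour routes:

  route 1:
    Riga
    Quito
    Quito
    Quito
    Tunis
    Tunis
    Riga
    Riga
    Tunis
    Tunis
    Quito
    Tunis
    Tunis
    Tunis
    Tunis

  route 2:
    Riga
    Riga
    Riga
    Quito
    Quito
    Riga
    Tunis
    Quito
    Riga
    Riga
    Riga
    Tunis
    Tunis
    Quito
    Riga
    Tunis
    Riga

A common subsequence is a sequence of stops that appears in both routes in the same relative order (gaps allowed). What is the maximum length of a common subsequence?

Match Riga [1,3]; then Quito [2,4]; then Quito [3,5]; then Quito [4,8]; then Riga [7,10]; then Riga [8,11]; then Tunis [9,12]; then Tunis [10,13]; then Quito [11,14]; then Tunis [12,16] — 10 stops in the same relative order in both. The LCS DP gives dp[15][17] = 10, so this is optimal.

10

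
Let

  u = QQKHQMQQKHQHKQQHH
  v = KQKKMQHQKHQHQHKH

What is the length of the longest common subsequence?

Pick Q at u[1]=v[2]; then K at u[3]=v[4]; then M at u[6]=v[5]; then Q at u[7]=v[6]; then Q at u[8]=v[8]; then K at u[9]=v[9]; then H at u[10]=v[10]; then Q at u[11]=v[11]; then H at u[12]=v[12]; then Q at u[15]=v[13]; then H at u[16]=v[14]; then H at u[17]=v[16]; all 12 characters appear in both, in order, and the DP table's final entry dp[17][16] is also 12, so no common subsequence is longer.

12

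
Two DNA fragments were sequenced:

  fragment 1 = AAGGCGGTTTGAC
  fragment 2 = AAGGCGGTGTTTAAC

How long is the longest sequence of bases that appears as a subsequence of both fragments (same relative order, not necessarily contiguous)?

Match A at fragment 1[1]=fragment 2[1], A at fragment 1[2]=fragment 2[2], G at fragment 1[3]=fragment 2[3], G at fragment 1[4]=fragment 2[4], C at fragment 1[5]=fragment 2[5], G at fragment 1[6]=fragment 2[7], G at fragment 1[7]=fragment 2[9], T at fragment 1[8]=fragment 2[10], T at fragment 1[9]=fragment 2[11], T at fragment 1[10]=fragment 2[12], A at fragment 1[12]=fragment 2[14], C at fragment 1[13]=fragment 2[15] — 12 bases in the same relative order in both. Since dp[13][15] = 12, nothing longer is possible.

12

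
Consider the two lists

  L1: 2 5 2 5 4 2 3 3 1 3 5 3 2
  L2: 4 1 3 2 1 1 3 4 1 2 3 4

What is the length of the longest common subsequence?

5

Pick 4 [5,1]; then 2 [6,4]; then 3 [7,7]; then 1 [9,9]; then 3 [10,11]; all 5 values appear in both, in order. Since dp[13][12] = 5, nothing longer is possible.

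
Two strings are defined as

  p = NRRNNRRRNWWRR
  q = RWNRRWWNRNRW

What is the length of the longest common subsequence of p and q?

Match R at p[2]=q[1] → N at p[5]=q[3] → R at p[7]=q[4] → R at p[8]=q[5] → W at p[10]=q[6] → W at p[11]=q[7] → R at p[12]=q[9] → R at p[13]=q[11] — 8 characters in the same relative order in both. Since dp[13][12] = 8, nothing longer is possible.

8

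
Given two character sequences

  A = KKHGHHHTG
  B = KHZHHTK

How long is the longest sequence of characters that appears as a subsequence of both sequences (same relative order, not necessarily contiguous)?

5

Match K at A[2]=B[1] → H at A[3]=B[2] → H at A[6]=B[4] → H at A[7]=B[5] → T at A[8]=B[6] — 5 characters in the same relative order in both. The LCS DP gives dp[9][7] = 5, so this is optimal.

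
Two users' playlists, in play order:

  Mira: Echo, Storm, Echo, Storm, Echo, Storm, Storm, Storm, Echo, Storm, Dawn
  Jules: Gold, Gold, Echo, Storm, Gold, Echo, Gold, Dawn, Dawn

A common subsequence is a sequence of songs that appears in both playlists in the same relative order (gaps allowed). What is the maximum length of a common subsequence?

4

Pick Echo at Mira[1]=Jules[3] → Storm at Mira[2]=Jules[4] → Echo at Mira[3]=Jules[6] → Dawn at Mira[11]=Jules[9]; all 4 songs appear in both, in order, and the DP table's final entry dp[11][9] is also 4, so no common subsequence is longer.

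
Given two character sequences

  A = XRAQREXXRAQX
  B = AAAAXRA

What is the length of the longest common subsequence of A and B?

4

Taking A [3,4] → X [8,5] → R [9,6] → A [10,7] gives a common subsequence of length 4, and the DP table's final entry dp[12][7] is also 4, so no common subsequence is longer.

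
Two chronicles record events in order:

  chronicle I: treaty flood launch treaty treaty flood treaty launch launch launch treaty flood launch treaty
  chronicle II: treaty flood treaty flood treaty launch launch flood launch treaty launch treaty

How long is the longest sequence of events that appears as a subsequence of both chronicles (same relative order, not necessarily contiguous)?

11

Match treaty at chronicle I[1]=chronicle II[1], flood at chronicle I[2]=chronicle II[2], treaty at chronicle I[5]=chronicle II[3], flood at chronicle I[6]=chronicle II[4], treaty at chronicle I[7]=chronicle II[5], launch at chronicle I[8]=chronicle II[6], launch at chronicle I[9]=chronicle II[7], launch at chronicle I[10]=chronicle II[9], treaty at chronicle I[11]=chronicle II[10], launch at chronicle I[13]=chronicle II[11], treaty at chronicle I[14]=chronicle II[12] — 11 events in the same relative order in both. The LCS DP gives dp[14][12] = 11, so this is optimal.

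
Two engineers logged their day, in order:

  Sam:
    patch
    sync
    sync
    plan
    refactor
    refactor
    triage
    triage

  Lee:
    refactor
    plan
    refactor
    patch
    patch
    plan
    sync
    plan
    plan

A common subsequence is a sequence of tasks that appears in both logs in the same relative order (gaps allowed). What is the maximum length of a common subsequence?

Match patch (Sam #1, Lee #5) → sync (Sam #2, Lee #7) → plan (Sam #4, Lee #9) — 3 tasks in the same relative order in both. dp[8][9] = 3 confirms this is the maximum.

3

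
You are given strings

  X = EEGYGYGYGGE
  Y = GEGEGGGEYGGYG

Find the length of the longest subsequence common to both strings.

Let dp[i][j] be the LCS length of the first i characters of X and the first j characters of Y. dp[i][j] = dp[i-1][j-1]+1 when the i-th and j-th characters match, else max(dp[i-1][j], dp[i][j-1]).
    ·  G  E  G  E  G  G  G  E  Y  G  G  Y  G
 ·  0  0  0  0  0  0  0  0  0  0  0  0  0  0
 E  0  0  1  1  1  1  1  1  1  1  1  1  1  1
 E  0  0  1  1  2  2  2  2  2  2  2  2  2  2
 G  0  1  1  2  2  3  3  3  3  3  3  3  3  3
 Y  0  1  1  2  2  3  3  3  3  4  4  4  4  4
 G  0  1  1  2  2  3  4  4  4  4  5  5  5  5
 Y  0  1  1  2  2  3  4  4  4  5  5  5  6  6
 G  0  1  1  2  2  3  4  5  5  5  6  6  6  7
 Y  0  1  1  2  2  3  4  5  5  6  6  6  7  7
 G  0  1  1  2  2  3  4  5  5  6  7  7  7  8
 G  0  1  1  2  2  3  4  5  5  6  7  8  8  8
 E  0  1  2  2  3  3  4  5  6  6  7  8  8  8
dp[11][13] = 8. One LCS (by backtracking along matches): EEGYGGYG.

8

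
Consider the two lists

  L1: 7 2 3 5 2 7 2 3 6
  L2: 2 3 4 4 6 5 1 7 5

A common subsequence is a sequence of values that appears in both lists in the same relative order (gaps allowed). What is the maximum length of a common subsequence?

4

Pick 2 at L1[2]=L2[1] → 3 at L1[3]=L2[2] → 5 at L1[4]=L2[6] → 7 at L1[6]=L2[8]; all 4 values appear in both, in order, and the DP table's final entry dp[9][9] is also 4, so no common subsequence is longer.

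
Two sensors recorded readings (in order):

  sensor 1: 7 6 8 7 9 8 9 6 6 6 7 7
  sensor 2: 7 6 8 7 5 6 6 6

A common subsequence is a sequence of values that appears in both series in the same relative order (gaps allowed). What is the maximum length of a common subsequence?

Taking 7 [1,1], 6 [2,2], 8 [3,3], 7 [4,4], 6 [8,6], 6 [9,7], 6 [10,8] gives a common subsequence of length 7. The LCS DP gives dp[12][8] = 7, so this is optimal.

7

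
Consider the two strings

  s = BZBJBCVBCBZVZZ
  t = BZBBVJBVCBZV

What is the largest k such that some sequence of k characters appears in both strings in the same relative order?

10

Pick B [1,1], Z [2,2], B [3,4], J [4,6], B [5,7], V [7,8], C [9,9], B [10,10], Z [11,11], V [12,12]; all 10 characters appear in both, in order. Since dp[14][12] = 10, nothing longer is possible.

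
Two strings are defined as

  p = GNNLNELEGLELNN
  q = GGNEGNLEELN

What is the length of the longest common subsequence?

8

One common subsequence of length 8: G (p #1, q #2) → N (p #2, q #3) → N (p #5, q #6) → L (p #7, q #7) → E (p #8, q #8) → E (p #11, q #9) → L (p #12, q #10) → N (p #14, q #11). dp[14][11] = 8 confirms this is the maximum.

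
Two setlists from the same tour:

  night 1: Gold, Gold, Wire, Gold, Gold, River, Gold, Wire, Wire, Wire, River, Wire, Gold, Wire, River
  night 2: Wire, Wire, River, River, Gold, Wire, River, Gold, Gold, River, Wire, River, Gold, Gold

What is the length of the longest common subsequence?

8

Pick Gold [2,5], then Wire [3,6], then Gold [4,8], then Gold [5,9], then River [6,10], then Wire [10,11], then River [11,12], then Gold [13,14]; all 8 songs appear in both, in order. Since dp[15][14] = 8, nothing longer is possible.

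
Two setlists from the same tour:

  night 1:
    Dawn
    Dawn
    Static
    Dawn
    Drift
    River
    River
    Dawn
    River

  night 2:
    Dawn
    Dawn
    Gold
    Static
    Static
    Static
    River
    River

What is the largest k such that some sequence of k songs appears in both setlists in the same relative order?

5

Pick Dawn [1,1] → Dawn [2,2] → Static [3,6] → River [7,7] → River [9,8]; all 5 songs appear in both, in order. dp[9][8] = 5 confirms this is the maximum.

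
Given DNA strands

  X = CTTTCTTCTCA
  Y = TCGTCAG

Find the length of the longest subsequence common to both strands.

5

Let dp[i][j] be the LCS length of the first i bases of X and the first j bases of Y. dp[i][j] = dp[i-1][j-1]+1 when the i-th and j-th bases match, else max(dp[i-1][j], dp[i][j-1]).
    ·  T  C  G  T  C  A  G
 ·  0  0  0  0  0  0  0  0
 C  0  0  1  1  1  1  1  1
 T  0  1  1  1  2  2  2  2
 T  0  1  1  1  2  2  2  2
 T  0  1  1  1  2  2  2  2
 C  0  1  2  2  2  3  3  3
 T  0  1  2  2  3  3  3  3
 T  0  1  2  2  3  3  3  3
 C  0  1  2  2  3  4  4  4
 T  0  1  2  2  3  4  4  4
 C  0  1  2  2  3  4  4  4
 A  0  1  2  2  3  4  5  5
dp[11][7] = 5. One LCS (by backtracking along matches): TCTCA.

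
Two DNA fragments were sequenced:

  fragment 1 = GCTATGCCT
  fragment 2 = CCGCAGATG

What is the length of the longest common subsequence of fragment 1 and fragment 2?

5

Match G (fragment 1 #1, fragment 2 #3), C (fragment 1 #2, fragment 2 #4), A (fragment 1 #4, fragment 2 #7), T (fragment 1 #5, fragment 2 #8), G (fragment 1 #6, fragment 2 #9) — 5 bases in the same relative order in both, and the DP table's final entry dp[9][9] is also 5, so no common subsequence is longer.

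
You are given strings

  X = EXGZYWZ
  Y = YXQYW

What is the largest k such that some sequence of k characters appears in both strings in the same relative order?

3

Let dp[i][j] be the LCS length of the first i characters of X and the first j characters of Y. dp[i][j] = dp[i-1][j-1]+1 when the i-th and j-th characters match, else max(dp[i-1][j], dp[i][j-1]).
    ·  Y  X  Q  Y  W
 ·  0  0  0  0  0  0
 E  0  0  0  0  0  0
 X  0  0  1  1  1  1
 G  0  0  1  1  1  1
 Z  0  0  1  1  1  1
 Y  0  1  1  1  2  2
 W  0  1  1  1  2  3
 Z  0  1  1  1  2  3
dp[7][5] = 3. One LCS (by backtracking along matches): XYW.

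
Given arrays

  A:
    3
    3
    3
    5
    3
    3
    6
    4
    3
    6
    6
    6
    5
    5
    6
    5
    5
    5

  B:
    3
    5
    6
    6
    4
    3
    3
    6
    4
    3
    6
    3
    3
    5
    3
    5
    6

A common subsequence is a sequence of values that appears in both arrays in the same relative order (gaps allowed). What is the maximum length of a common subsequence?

Taking 3 at A[3]=B[1]; then 5 at A[4]=B[2]; then 3 at A[5]=B[6]; then 3 at A[6]=B[7]; then 6 at A[7]=B[8]; then 4 at A[8]=B[9]; then 3 at A[9]=B[10]; then 6 at A[10]=B[11]; then 5 at A[13]=B[14]; then 5 at A[14]=B[16]; then 6 at A[15]=B[17] gives a common subsequence of length 11, and the DP table's final entry dp[18][17] is also 11, so no common subsequence is longer.

11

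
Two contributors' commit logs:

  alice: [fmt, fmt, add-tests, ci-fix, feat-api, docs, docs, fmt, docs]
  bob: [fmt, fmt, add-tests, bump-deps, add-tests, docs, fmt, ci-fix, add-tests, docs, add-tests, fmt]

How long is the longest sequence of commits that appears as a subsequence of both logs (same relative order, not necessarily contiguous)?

One common subsequence of length 6: fmt (alice #1, bob #1) → fmt (alice #2, bob #2) → add-tests (alice #3, bob #5) → ci-fix (alice #4, bob #8) → docs (alice #6, bob #10) → fmt (alice #8, bob #12). The LCS DP gives dp[9][12] = 6, so this is optimal.

6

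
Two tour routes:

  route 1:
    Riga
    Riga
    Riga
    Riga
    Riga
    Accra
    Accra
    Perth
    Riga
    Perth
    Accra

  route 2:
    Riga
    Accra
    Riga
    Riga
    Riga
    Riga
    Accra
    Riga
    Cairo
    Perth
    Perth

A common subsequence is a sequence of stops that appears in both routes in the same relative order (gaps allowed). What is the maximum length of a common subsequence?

One common subsequence of length 8: Riga [1,1]; then Riga [2,3]; then Riga [3,4]; then Riga [4,5]; then Riga [5,6]; then Accra [6,7]; then Perth [8,10]; then Perth [10,11]. Since dp[11][11] = 8, nothing longer is possible.

8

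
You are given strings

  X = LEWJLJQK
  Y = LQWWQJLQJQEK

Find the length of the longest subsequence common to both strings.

7

Let dp[i][j] be the LCS length of the first i characters of X and the first j characters of Y. dp[i][j] = dp[i-1][j-1]+1 when the i-th and j-th characters match, else max(dp[i-1][j], dp[i][j-1]).
    ·  L  Q  W  W  Q  J  L  Q  J  Q  E  K
 ·  0  0  0  0  0  0  0  0  0  0  0  0  0
 L  0  1  1  1  1  1  1  1  1  1  1  1  1
 E  0  1  1  1  1  1  1  1  1  1  1  2  2
 W  0  1  1  2  2  2  2  2  2  2  2  2  2
 J  0  1  1  2  2  2  3  3  3  3  3  3  3
 L  0  1  1  2  2  2  3  4  4  4  4  4  4
 J  0  1  1  2  2  2  3  4  4  5  5  5  5
 Q  0  1  2  2  2  3  3  4  5  5  6  6  6
 K  0  1  2  2  2  3  3  4  5  5  6  6  7
dp[8][12] = 7. One LCS (by backtracking along matches): LWJLJQK.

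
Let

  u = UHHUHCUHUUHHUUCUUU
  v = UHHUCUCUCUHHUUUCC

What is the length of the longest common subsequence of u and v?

Taking U at u[1]=v[1]; then H at u[2]=v[2]; then H at u[3]=v[3]; then U at u[4]=v[4]; then C at u[6]=v[5]; then U at u[7]=v[6]; then U at u[9]=v[8]; then U at u[10]=v[10]; then H at u[11]=v[11]; then H at u[12]=v[12]; then U at u[13]=v[14]; then U at u[14]=v[15]; then C at u[15]=v[17] gives a common subsequence of length 13. The LCS DP gives dp[18][17] = 13, so this is optimal.

13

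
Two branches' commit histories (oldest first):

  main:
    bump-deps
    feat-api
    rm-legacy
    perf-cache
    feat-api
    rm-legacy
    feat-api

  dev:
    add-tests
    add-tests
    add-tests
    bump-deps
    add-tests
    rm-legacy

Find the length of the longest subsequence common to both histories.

Pick bump-deps at main[1]=dev[4], then rm-legacy at main[6]=dev[6]; all 2 commits appear in both, in order. The LCS DP gives dp[7][6] = 2, so this is optimal.

2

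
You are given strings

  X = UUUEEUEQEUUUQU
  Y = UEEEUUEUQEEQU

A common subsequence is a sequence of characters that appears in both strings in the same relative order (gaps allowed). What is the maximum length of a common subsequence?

9

Taking U (X #1, Y #1), U (X #2, Y #5), U (X #3, Y #6), E (X #5, Y #7), U (X #6, Y #8), E (X #7, Y #10), E (X #9, Y #11), Q (X #13, Y #12), U (X #14, Y #13) gives a common subsequence of length 9, and the DP table's final entry dp[14][13] is also 9, so no common subsequence is longer.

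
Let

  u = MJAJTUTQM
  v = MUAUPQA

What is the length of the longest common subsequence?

4

Match M (u #1, v #1) → A (u #3, v #3) → U (u #6, v #4) → Q (u #8, v #6) — 4 characters in the same relative order in both. Since dp[9][7] = 4, nothing longer is possible.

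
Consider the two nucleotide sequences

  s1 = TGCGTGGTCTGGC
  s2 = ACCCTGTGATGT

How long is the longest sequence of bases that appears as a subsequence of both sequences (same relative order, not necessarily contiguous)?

Pick T (s1 #1, s2 #5) → G (s1 #2, s2 #6) → G (s1 #4, s2 #8) → T (s1 #5, s2 #10) → G (s1 #7, s2 #11) → T (s1 #10, s2 #12); all 6 bases appear in both, in order, and the DP table's final entry dp[13][12] is also 6, so no common subsequence is longer.

6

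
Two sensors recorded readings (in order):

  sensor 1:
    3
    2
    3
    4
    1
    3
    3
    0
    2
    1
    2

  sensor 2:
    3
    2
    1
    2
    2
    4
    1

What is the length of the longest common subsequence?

Let dp[i][j] be the LCS length of the first i values of sensor 1 and the first j values of sensor 2. dp[i][j] = dp[i-1][j-1]+1 when the i-th and j-th values match, else max(dp[i-1][j], dp[i][j-1]).
    ·  3  2  1  2  2  4  1
 ·  0  0  0  0  0  0  0  0
 3  0  1  1  1  1  1  1  1
 2  0  1  2  2  2  2  2  2
 3  0  1  2  2  2  2  2  2
 4  0  1  2  2  2  2  3  3
 1  0  1  2  3  3  3  3  4
 3  0  1  2  3  3  3  3  4
 3  0  1  2  3  3  3  3  4
 0  0  1  2  3  3  3  3  4
 2  0  1  2  3  4  4  4  4
 1  0  1  2  3  4  4  4  5
 2  0  1  2  3  4  5  5  5
dp[11][7] = 5. One LCS (by backtracking along matches): 3, 2, 1, 2, 1.

5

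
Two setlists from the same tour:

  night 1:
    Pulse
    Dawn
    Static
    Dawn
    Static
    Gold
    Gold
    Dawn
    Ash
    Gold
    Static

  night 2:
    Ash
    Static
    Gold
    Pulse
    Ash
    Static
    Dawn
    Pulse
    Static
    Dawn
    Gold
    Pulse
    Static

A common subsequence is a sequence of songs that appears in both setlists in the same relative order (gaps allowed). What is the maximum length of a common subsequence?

7

Pick Pulse at night 1[1]=night 2[4] → Static at night 1[3]=night 2[6] → Dawn at night 1[4]=night 2[7] → Static at night 1[5]=night 2[9] → Dawn at night 1[8]=night 2[10] → Gold at night 1[10]=night 2[11] → Static at night 1[11]=night 2[13]; all 7 songs appear in both, in order, and the DP table's final entry dp[11][13] is also 7, so no common subsequence is longer.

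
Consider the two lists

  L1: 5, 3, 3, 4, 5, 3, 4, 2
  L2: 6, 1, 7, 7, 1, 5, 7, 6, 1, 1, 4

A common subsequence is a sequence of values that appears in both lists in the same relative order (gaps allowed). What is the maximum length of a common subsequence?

Taking 5 [1,6]; then 4 [7,11] gives a common subsequence of length 2. Since dp[8][11] = 2, nothing longer is possible.

2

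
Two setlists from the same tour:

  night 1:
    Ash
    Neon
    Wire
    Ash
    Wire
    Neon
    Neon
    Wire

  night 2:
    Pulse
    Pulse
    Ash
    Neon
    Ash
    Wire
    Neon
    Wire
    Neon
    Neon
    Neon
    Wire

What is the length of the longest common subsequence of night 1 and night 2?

One common subsequence of length 7: Ash at night 1[1]=night 2[3], then Neon at night 1[2]=night 2[4], then Wire at night 1[3]=night 2[6], then Wire at night 1[5]=night 2[8], then Neon at night 1[6]=night 2[10], then Neon at night 1[7]=night 2[11], then Wire at night 1[8]=night 2[12]. dp[8][12] = 7 confirms this is the maximum.

7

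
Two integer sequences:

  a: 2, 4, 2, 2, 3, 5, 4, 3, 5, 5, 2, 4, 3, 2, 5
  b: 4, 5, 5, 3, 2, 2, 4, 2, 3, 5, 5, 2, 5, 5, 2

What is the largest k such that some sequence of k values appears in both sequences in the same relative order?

Pick 4 (a #2, b #1); then 2 (a #3, b #5); then 2 (a #4, b #6); then 4 (a #7, b #7); then 3 (a #8, b #9); then 5 (a #9, b #10); then 5 (a #10, b #11); then 2 (a #11, b #12); then 2 (a #14, b #15); all 9 values appear in both, in order. The LCS DP gives dp[15][15] = 9, so this is optimal.

9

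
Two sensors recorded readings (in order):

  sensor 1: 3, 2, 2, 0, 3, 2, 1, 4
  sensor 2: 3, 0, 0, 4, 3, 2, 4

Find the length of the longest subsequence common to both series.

Let dp[i][j] be the LCS length of the first i values of sensor 1 and the first j values of sensor 2. dp[i][j] = dp[i-1][j-1]+1 when the i-th and j-th values match, else max(dp[i-1][j], dp[i][j-1]).
    ·  3  0  0  4  3  2  4
 ·  0  0  0  0  0  0  0  0
 3  0  1  1  1  1  1  1  1
 2  0  1  1  1  1  1  2  2
 2  0  1  1  1  1  1  2  2
 0  0  1  2  2  2  2  2  2
 3  0  1  2  2  2  3  3  3
 2  0  1  2  2  2  3  4  4
 1  0  1  2  2  2  3  4  4
 4  0  1  2  2  3  3  4  5
dp[8][7] = 5. One LCS (by backtracking along matches): 3, 0, 3, 2, 4.

5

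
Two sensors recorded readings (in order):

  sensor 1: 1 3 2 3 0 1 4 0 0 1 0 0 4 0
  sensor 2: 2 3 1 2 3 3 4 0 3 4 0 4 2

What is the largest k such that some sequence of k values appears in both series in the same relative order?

Pick 1 (sensor 1 #1, sensor 2 #3), 3 (sensor 1 #2, sensor 2 #5), 3 (sensor 1 #4, sensor 2 #6), 0 (sensor 1 #5, sensor 2 #8), 4 (sensor 1 #7, sensor 2 #10), 0 (sensor 1 #12, sensor 2 #11), 4 (sensor 1 #13, sensor 2 #12); all 7 values appear in both, in order. dp[14][13] = 7 confirms this is the maximum.

7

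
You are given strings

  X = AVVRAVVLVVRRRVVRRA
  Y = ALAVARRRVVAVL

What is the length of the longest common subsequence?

9

One common subsequence of length 9: A [1,3], then V [3,4], then A [5,5], then R [11,6], then R [12,7], then R [13,8], then V [14,9], then V [15,10], then A [18,11]. The LCS DP gives dp[18][13] = 9, so this is optimal.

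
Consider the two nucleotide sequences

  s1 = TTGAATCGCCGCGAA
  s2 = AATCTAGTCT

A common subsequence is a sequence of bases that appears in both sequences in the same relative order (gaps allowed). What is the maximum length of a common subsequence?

6

Let dp[i][j] be the LCS length of the first i bases of s1 and the first j bases of s2. dp[i][j] = dp[i-1][j-1]+1 when the i-th and j-th bases match, else max(dp[i-1][j], dp[i][j-1]).
    ·  A  A  T  C  T  A  G  T  C  T
 ·  0  0  0  0  0  0  0  0  0  0  0
 T  0  0  0  1  1  1  1  1  1  1  1
 T  0  0  0  1  1  2  2  2  2  2  2
 G  0  0  0  1  1  2  2  3  3  3  3
 A  0  1  1  1  1  2  3  3  3  3  3
 A  0  1  2  2  2  2  3  3  3  3  3
 T  0  1  2  3  3  3  3  3  4  4  4
 C  0  1  2  3  4  4  4  4  4  5  5
 G  0  1  2  3  4  4  4  5  5  5  5
 C  0  1  2  3  4  4  4  5  5  6  6
 C  0  1  2  3  4  4  4  5  5  6  6
 G  0  1  2  3  4  4  4  5  5  6  6
 C  0  1  2  3  4  4  4  5  5  6  6
 G  0  1  2  3  4  4  4  5  5  6  6
 A  0  1  2  3  4  4  5  5  5  6  6
 A  0  1  2  3  4  4  5  5  5  6  6
dp[15][10] = 6. One LCS (by backtracking along matches): AATCGC.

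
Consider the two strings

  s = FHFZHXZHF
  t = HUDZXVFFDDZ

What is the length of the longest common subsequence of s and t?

Taking H [2,1], Z [4,4], X [6,5], Z [7,11] gives a common subsequence of length 4. dp[9][11] = 4 confirms this is the maximum.

4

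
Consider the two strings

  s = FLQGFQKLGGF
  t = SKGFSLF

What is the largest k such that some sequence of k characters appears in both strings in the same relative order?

4

Taking G (s #4, t #3); then F (s #5, t #4); then L (s #8, t #6); then F (s #11, t #7) gives a common subsequence of length 4. dp[11][7] = 4 confirms this is the maximum.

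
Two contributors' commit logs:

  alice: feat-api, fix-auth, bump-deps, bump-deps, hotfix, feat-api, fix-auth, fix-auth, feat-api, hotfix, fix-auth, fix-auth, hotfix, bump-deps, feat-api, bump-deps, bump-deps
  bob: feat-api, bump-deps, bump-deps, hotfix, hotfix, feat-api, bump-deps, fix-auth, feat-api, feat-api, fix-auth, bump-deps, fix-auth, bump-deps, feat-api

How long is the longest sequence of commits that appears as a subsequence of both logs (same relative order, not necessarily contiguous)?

11

One common subsequence of length 11: feat-api (alice #1, bob #1), then bump-deps (alice #3, bob #2), then bump-deps (alice #4, bob #3), then hotfix (alice #5, bob #5), then feat-api (alice #6, bob #6), then fix-auth (alice #7, bob #8), then feat-api (alice #9, bob #10), then fix-auth (alice #11, bob #11), then fix-auth (alice #12, bob #13), then bump-deps (alice #14, bob #14), then feat-api (alice #15, bob #15), and the DP table's final entry dp[17][15] is also 11, so no common subsequence is longer.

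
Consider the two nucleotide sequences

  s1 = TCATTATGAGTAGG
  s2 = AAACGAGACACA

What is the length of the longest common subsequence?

Taking A [3,2] → A [6,3] → G [8,5] → A [9,6] → G [10,7] → A [12,12] gives a common subsequence of length 6. Since dp[14][12] = 6, nothing longer is possible.

6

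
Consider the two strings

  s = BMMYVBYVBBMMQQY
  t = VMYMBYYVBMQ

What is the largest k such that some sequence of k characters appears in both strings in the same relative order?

Taking M (s #2, t #2), M (s #3, t #4), Y (s #4, t #6), Y (s #7, t #7), V (s #8, t #8), B (s #10, t #9), M (s #12, t #10), Q (s #14, t #11) gives a common subsequence of length 8. The LCS DP gives dp[15][11] = 8, so this is optimal.

8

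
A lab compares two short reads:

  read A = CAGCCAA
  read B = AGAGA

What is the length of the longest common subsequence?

One common subsequence of length 4: A (read A #2, read B #1), G (read A #3, read B #2), A (read A #6, read B #3), A (read A #7, read B #5). The LCS DP gives dp[7][5] = 4, so this is optimal.

4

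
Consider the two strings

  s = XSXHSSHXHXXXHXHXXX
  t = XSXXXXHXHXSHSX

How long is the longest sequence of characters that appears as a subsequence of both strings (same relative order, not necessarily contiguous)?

11

One common subsequence of length 11: X [1,1], S [2,2], X [3,3], X [8,4], X [10,5], X [11,6], X [12,8], H [13,9], X [14,10], H [15,12], X [18,14]. The LCS DP gives dp[18][14] = 11, so this is optimal.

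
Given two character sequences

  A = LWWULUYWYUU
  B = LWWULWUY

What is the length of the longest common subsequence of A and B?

Pick L [1,1], then W [2,2], then W [3,3], then U [4,4], then L [5,5], then U [6,7], then Y [9,8]; all 7 characters appear in both, in order, and the DP table's final entry dp[11][8] is also 7, so no common subsequence is longer.

7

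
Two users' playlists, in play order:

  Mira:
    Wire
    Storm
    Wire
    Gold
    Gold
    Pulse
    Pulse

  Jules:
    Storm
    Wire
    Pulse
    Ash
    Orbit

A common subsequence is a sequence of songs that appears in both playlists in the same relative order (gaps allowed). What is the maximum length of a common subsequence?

One common subsequence of length 3: Storm at Mira[2]=Jules[1] → Wire at Mira[3]=Jules[2] → Pulse at Mira[6]=Jules[3]. Since dp[7][5] = 3, nothing longer is possible.

3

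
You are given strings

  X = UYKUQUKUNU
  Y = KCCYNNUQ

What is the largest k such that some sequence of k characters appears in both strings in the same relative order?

Let dp[i][j] be the LCS length of the first i characters of X and the first j characters of Y. dp[i][j] = dp[i-1][j-1]+1 when the i-th and j-th characters match, else max(dp[i-1][j], dp[i][j-1]).
    ·  K  C  C  Y  N  N  U  Q
 ·  0  0  0  0  0  0  0  0  0
 U  0  0  0  0  0  0  0  1  1
 Y  0  0  0  0  1  1  1  1  1
 K  0  1  1  1  1  1  1  1  1
 U  0  1  1  1  1  1  1  2  2
 Q  0  1  1  1  1  1  1  2  3
 U  0  1  1  1  1  1  1  2  3
 K  0  1  1  1  1  1  1  2  3
 U  0  1  1  1  1  1  1  2  3
 N  0  1  1  1  1  2  2  2  3
 U  0  1  1  1  1  2  2  3  3
dp[10][8] = 3. One LCS (by backtracking along matches): YUQ.

3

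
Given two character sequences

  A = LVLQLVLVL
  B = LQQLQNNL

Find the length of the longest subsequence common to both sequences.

Taking L (A #1, B #1), then L (A #3, B #4), then Q (A #4, B #5), then L (A #9, B #8) gives a common subsequence of length 4. Since dp[9][8] = 4, nothing longer is possible.

4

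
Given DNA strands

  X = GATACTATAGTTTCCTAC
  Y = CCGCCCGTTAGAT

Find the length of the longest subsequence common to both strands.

7

Taking G at X[1]=Y[3], then C at X[5]=Y[6], then T at X[6]=Y[8], then T at X[8]=Y[9], then A at X[9]=Y[10], then G at X[10]=Y[11], then T at X[16]=Y[13] gives a common subsequence of length 7. The LCS DP gives dp[18][13] = 7, so this is optimal.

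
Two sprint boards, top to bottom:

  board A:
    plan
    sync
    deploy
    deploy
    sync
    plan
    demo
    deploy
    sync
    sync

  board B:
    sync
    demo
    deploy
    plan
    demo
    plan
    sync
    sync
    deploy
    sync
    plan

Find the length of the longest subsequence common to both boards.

6

Match sync (board A #2, board B #1); then deploy (board A #4, board B #3); then plan (board A #6, board B #4); then demo (board A #7, board B #5); then deploy (board A #8, board B #9); then sync (board A #9, board B #10) — 6 tasks in the same relative order in both. Since dp[10][11] = 6, nothing longer is possible.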